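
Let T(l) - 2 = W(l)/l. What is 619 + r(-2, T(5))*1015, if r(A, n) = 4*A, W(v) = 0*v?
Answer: -7501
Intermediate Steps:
W(v) = 0
T(l) = 2 (T(l) = 2 + 0/l = 2 + 0 = 2)
619 + r(-2, T(5))*1015 = 619 + (4*(-2))*1015 = 619 - 8*1015 = 619 - 8120 = -7501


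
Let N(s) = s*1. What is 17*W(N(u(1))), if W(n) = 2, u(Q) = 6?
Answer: 34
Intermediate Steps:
N(s) = s
17*W(N(u(1))) = 17*2 = 34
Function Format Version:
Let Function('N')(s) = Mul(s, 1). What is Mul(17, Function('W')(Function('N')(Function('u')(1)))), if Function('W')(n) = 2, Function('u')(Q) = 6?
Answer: 34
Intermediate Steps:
Function('N')(s) = s
Mul(17, Function('W')(Function('N')(Function('u')(1)))) = Mul(17, 2) = 34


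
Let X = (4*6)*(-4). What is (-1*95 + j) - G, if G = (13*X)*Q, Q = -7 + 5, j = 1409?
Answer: -1182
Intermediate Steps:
Q = -2
X = -96 (X = 24*(-4) = -96)
G = 2496 (G = (13*(-96))*(-2) = -1248*(-2) = 2496)
(-1*95 + j) - G = (-1*95 + 1409) - 1*2496 = (-95 + 1409) - 2496 = 1314 - 2496 = -1182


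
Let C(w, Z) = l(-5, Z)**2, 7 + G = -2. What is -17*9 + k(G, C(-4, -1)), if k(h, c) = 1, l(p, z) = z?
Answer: -152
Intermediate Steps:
G = -9 (G = -7 - 2 = -9)
C(w, Z) = Z**2
-17*9 + k(G, C(-4, -1)) = -17*9 + 1 = -153 + 1 = -152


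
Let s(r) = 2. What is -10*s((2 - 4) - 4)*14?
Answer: -280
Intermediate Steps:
-10*s((2 - 4) - 4)*14 = -10*2*14 = -20*14 = -280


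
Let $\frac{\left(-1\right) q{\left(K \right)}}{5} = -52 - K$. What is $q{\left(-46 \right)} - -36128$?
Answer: $36158$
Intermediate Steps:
$q{\left(K \right)} = 260 + 5 K$ ($q{\left(K \right)} = - 5 \left(-52 - K\right) = 260 + 5 K$)
$q{\left(-46 \right)} - -36128 = \left(260 + 5 \left(-46\right)\right) - -36128 = \left(260 - 230\right) + 36128 = 30 + 36128 = 36158$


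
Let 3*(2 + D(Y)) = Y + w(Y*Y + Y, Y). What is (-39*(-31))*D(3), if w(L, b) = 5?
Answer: 806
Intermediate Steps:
D(Y) = -⅓ + Y/3 (D(Y) = -2 + (Y + 5)/3 = -2 + (5 + Y)/3 = -2 + (5/3 + Y/3) = -⅓ + Y/3)
(-39*(-31))*D(3) = (-39*(-31))*(-⅓ + (⅓)*3) = 1209*(-⅓ + 1) = 1209*(⅔) = 806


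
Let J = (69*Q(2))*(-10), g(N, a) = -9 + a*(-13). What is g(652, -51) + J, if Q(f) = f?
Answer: -726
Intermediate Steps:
g(N, a) = -9 - 13*a
J = -1380 (J = (69*2)*(-10) = 138*(-10) = -1380)
g(652, -51) + J = (-9 - 13*(-51)) - 1380 = (-9 + 663) - 1380 = 654 - 1380 = -726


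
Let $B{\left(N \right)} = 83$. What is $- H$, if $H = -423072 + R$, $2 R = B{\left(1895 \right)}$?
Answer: $\frac{846061}{2} \approx 4.2303 \cdot 10^{5}$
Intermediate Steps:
$R = \frac{83}{2}$ ($R = \frac{1}{2} \cdot 83 = \frac{83}{2} \approx 41.5$)
$H = - \frac{846061}{2}$ ($H = -423072 + \frac{83}{2} = - \frac{846061}{2} \approx -4.2303 \cdot 10^{5}$)
$- H = \left(-1\right) \left(- \frac{846061}{2}\right) = \frac{846061}{2}$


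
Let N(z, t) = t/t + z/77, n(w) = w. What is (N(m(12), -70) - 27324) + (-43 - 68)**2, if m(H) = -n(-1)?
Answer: -1155153/77 ≈ -15002.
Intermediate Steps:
m(H) = 1 (m(H) = -1*(-1) = 1)
N(z, t) = 1 + z/77 (N(z, t) = 1 + z*(1/77) = 1 + z/77)
(N(m(12), -70) - 27324) + (-43 - 68)**2 = ((1 + (1/77)*1) - 27324) + (-43 - 68)**2 = ((1 + 1/77) - 27324) + (-111)**2 = (78/77 - 27324) + 12321 = -2103870/77 + 12321 = -1155153/77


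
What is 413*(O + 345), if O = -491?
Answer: -60298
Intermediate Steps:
413*(O + 345) = 413*(-491 + 345) = 413*(-146) = -60298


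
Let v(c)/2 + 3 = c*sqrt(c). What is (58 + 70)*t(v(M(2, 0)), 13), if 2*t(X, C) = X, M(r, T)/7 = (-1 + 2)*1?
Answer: -384 + 896*sqrt(7) ≈ 1986.6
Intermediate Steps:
M(r, T) = 7 (M(r, T) = 7*((-1 + 2)*1) = 7*(1*1) = 7*1 = 7)
v(c) = -6 + 2*c**(3/2) (v(c) = -6 + 2*(c*sqrt(c)) = -6 + 2*c**(3/2))
t(X, C) = X/2
(58 + 70)*t(v(M(2, 0)), 13) = (58 + 70)*((-6 + 2*7**(3/2))/2) = 128*((-6 + 2*(7*sqrt(7)))/2) = 128*((-6 + 14*sqrt(7))/2) = 128*(-3 + 7*sqrt(7)) = -384 + 896*sqrt(7)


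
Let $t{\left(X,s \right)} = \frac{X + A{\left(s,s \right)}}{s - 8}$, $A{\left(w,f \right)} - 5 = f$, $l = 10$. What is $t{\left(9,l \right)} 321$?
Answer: $3852$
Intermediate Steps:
$A{\left(w,f \right)} = 5 + f$
$t{\left(X,s \right)} = \frac{5 + X + s}{-8 + s}$ ($t{\left(X,s \right)} = \frac{X + \left(5 + s\right)}{s - 8} = \frac{5 + X + s}{-8 + s}$)
$t{\left(9,l \right)} 321 = \frac{5 + 9 + 10}{-8 + 10} \cdot 321 = \frac{1}{2} \cdot 24 \cdot 321 = 12 \cdot 321 = 3852$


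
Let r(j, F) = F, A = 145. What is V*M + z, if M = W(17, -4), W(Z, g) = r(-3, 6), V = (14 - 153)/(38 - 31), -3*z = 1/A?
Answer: -362797/3045 ≈ -119.15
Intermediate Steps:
z = -1/435 (z = -⅓/145 = -⅓*1/145 = -1/435 ≈ -0.0022989)
V = -139/7 ≈ -19.857
W(Z, g) = 6
M = 6
V*M + z = -139/7*6 - 1/435 = -834/7 - 1/435 = -362797/3045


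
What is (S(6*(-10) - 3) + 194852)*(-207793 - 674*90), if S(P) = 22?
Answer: -52314509922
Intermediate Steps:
(S(6*(-10) - 3) + 194852)*(-207793 - 674*90) = (22 + 194852)*(-207793 - 674*90) = 194874*(-207793 - 60660) = 194874*(-268453) = -52314509922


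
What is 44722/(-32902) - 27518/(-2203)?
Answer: 403437335/36241553 ≈ 11.132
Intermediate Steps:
44722/(-32902) - 27518/(-2203) = 44722*(-1/32902) - 27518*(-1/2203) = -22361/16451 + 27518/2203 = 403437335/36241553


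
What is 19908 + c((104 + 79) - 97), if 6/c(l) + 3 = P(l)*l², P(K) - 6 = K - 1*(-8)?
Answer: 14723897082/739597 ≈ 19908.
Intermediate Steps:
P(K) = 14 + K (P(K) = 6 + (K - 1*(-8)) = 6 + (K + 8) = 6 + (8 + K) = 14 + K)
c(l) = 6/(-3 + l²*(14 + l)) (c(l) = 6/(-3 + (14 + l)*l²) = 6/(-3 + l²*(14 + l)))
19908 + c((104 + 79) - 97) = 19908 + 6/(-3 + ((104 + 79) - 97)²*(14 + ((104 + 79) - 97))) = 19908 + 6/(-3 + (183 - 97)²*(14 + (183 - 97))) = 19908 + 6/(-3 + 86²*(14 + 86)) = 19908 + 6/(-3 + 7396*100) = 19908 + 6/(-3 + 739600) = 19908 + 6/739597 = 14723897082/739597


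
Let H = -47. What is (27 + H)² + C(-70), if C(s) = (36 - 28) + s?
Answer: 338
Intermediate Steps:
C(s) = 8 + s
(27 + H)² + C(-70) = (27 - 47)² + (8 - 70) = (-20)² - 62 = 400 - 62 = 338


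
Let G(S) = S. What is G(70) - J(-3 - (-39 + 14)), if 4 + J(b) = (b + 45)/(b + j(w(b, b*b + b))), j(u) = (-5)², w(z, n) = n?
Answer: 3411/47 ≈ 72.574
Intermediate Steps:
j(u) = 25
J(b) = -4 + (45 + b)/(25 + b) (J(b) = -4 + (b + 45)/(b + 25) = -4 + (45 + b)/(25 + b))
G(70) - J(-3 - (-39 + 14)) = 70 - (-55 - 3*(-3 - (-39 + 14)))/(25 + (-3 - (-39 + 14))) = 70 - (-55 - 3*(-3 - 1*(-25)))/(25 + (-3 - 1*(-25))) = 70 - (-55 - 3*(-3 + 25))/(25 + (-3 + 25)) = 70 - (-55 - 3*22)/(25 + 22) = 70 - (-55 - 66)/47 = 70 - (-121)/47 = 70 - 1*(-121/47) = 70 + 121/47 = 3411/47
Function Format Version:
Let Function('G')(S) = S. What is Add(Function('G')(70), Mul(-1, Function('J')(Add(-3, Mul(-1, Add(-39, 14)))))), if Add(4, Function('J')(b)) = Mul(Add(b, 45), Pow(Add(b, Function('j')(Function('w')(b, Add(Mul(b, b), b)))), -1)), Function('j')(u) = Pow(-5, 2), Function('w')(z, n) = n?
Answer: Rational(3411, 47) ≈ 72.574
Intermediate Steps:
Function('j')(u) = 25
Function('J')(b) = Add(-4, Mul(Pow(Add(25, b), -1), Add(45, b))) (Function('J')(b) = Add(-4, Mul(Add(b, 45), Pow(Add(b, 25), -1))) = Add(-4, Mul(Add(45, b), Pow(Add(25, b), -1))) = Add(-4, Mul(Pow(Add(25, b), -1), Add(45, b))))
Add(Function('G')(70), Mul(-1, Function('J')(Add(-3, Mul(-1, Add(-39, 14)))))) = Add(70, Mul(-1, Mul(Pow(Add(25, Add(-3, Mul(-1, Add(-39, 14)))), -1), Add(-55, Mul(-3, Add(-3, Mul(-1, Add(-39, 14)))))))) = Add(70, Mul(-1, Mul(Pow(Add(25, Add(-3, Mul(-1, -25))), -1), Add(-55, Mul(-3, Add(-3, Mul(-1, -25))))))) = Add(70, Mul(-1, Mul(Pow(Add(25, Add(-3, 25)), -1), Add(-55, Mul(-3, Add(-3, 25)))))) = Add(70, Mul(-1, Mul(Pow(Add(25, 22), -1), Add(-55, Mul(-3, 22))))) = Add(70, Mul(-1, Mul(Pow(47, -1), Add(-55, -66)))) = Add(70, Mul(-1, Mul(Rational(1, 47), -121))) = Add(70, Mul(-1, Rational(-121, 47))) = Add(70, Rational(121, 47)) = Rational(3411, 47)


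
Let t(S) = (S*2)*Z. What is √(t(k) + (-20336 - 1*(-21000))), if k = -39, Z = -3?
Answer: √898 ≈ 29.967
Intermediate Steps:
t(S) = -6*S (t(S) = (S*2)*(-3) = (2*S)*(-3) = -6*S)
√(t(k) + (-20336 - 1*(-21000))) = √(-6*(-39) + (-20336 - 1*(-21000))) = √(234 + (-20336 + 21000)) = √(234 + 664) = √898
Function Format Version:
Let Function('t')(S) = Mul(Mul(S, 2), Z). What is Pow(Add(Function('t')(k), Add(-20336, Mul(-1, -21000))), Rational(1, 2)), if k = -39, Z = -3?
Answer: Pow(898, Rational(1, 2)) ≈ 29.967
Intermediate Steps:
Function('t')(S) = Mul(-6, S) (Function('t')(S) = Mul(Mul(S, 2), -3) = Mul(Mul(2, S), -3) = Mul(-6, S))
Pow(Add(Function('t')(k), Add(-20336, Mul(-1, -21000))), Rational(1, 2)) = Pow(Add(Mul(-6, -39), Add(-20336, Mul(-1, -21000))), Rational(1, 2)) = Pow(Add(234, Add(-20336, 21000)), Rational(1, 2)) = Pow(Add(234, 664), Rational(1, 2)) = Pow(898, Rational(1, 2))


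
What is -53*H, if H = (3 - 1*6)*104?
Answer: 16536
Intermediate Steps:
H = -312 (H = (3 - 6)*104 = -3*104 = -312)
-53*H = -53*(-312) = 16536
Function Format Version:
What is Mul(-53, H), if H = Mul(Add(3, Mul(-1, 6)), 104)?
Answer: 16536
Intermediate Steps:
H = -312 (H = Mul(Add(3, -6), 104) = Mul(-3, 104) = -312)
Mul(-53, H) = Mul(-53, -312) = 16536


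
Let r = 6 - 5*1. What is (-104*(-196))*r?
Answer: 20384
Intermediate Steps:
r = 1 (r = 6 - 5 = 1)
(-104*(-196))*r = -104*(-196)*1 = 20384*1 = 20384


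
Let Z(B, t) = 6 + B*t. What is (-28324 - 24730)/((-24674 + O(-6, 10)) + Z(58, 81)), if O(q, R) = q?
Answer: 26527/9988 ≈ 2.6559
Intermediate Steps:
(-28324 - 24730)/((-24674 + O(-6, 10)) + Z(58, 81)) = (-28324 - 24730)/((-24674 - 6) + (6 + 58*81)) = -53054/(-24680 + (6 + 4698)) = -53054/(-24680 + 4704) = -53054/(-19976) = -53054*(-1/19976) = 26527/9988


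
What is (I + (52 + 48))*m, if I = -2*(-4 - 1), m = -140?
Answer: -15400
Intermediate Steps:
I = 10 (I = -2*(-5) = 10)
(I + (52 + 48))*m = (10 + (52 + 48))*(-140) = (10 + 100)*(-140) = 110*(-140) = -15400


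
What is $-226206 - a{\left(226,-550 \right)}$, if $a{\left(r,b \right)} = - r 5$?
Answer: $-225076$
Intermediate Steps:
$a{\left(r,b \right)} = - 5 r$
$-226206 - a{\left(226,-550 \right)} = -226206 - \left(-5\right) 226 = -226206 - -1130 = -226206 + 1130 = -225076$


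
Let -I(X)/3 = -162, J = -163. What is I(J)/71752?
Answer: 243/35876 ≈ 0.0067733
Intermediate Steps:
I(X) = 486 (I(X) = -3*(-162) = 486)
I(J)/71752 = 486/71752 = 486*(1/71752) = 243/35876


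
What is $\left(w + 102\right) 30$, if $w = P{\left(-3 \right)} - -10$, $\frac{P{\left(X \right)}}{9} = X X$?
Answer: $5790$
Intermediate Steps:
$P{\left(X \right)} = 9 X^{2}$ ($P{\left(X \right)} = 9 X X = 9 X^{2}$)
$w = 91$ ($w = 9 \left(-3\right)^{2} - -10 = 9 \cdot 9 + 10 = 81 + 10 = 91$)
$\left(w + 102\right) 30 = \left(91 + 102\right) 30 = 193 \cdot 30 = 5790$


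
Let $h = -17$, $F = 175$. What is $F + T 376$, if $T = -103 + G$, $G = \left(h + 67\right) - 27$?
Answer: $-29905$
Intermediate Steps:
$G = 23$ ($G = \left(-17 + 67\right) - 27 = 50 - 27 = 23$)
$T = -80$ ($T = -103 + 23 = -80$)
$F + T 376 = 175 - 30080 = -29905$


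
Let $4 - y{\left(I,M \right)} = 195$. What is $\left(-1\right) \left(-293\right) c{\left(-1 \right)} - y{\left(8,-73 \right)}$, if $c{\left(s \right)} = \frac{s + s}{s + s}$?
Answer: $484$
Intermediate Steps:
$c{\left(s \right)} = 1$ ($c{\left(s \right)} = \frac{2 s}{2 s} = 2 s \frac{1}{2 s} = 1$)
$y{\left(I,M \right)} = -191$ ($y{\left(I,M \right)} = 4 - 195 = -191$)
$\left(-1\right) \left(-293\right) c{\left(-1 \right)} - y{\left(8,-73 \right)} = \left(-1\right) \left(-293\right) 1 - -191 = 293 \cdot 1 + 191 = 293 + 191 = 484$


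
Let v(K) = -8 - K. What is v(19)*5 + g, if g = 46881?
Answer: 46746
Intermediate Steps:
v(19)*5 + g = (-8 - 1*19)*5 + 46881 = (-8 - 19)*5 + 46881 = -27*5 + 46881 = -135 + 46881 = 46746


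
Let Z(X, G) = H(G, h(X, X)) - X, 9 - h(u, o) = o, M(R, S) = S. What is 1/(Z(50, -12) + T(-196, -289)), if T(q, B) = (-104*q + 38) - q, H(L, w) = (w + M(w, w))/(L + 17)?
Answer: 5/102758 ≈ 4.8658e-5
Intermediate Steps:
h(u, o) = 9 - o
H(L, w) = 2*w/(17 + L) (H(L, w) = (w + w)/(L + 17) = (2*w)/(17 + L) = 2*w/(17 + L))
T(q, B) = 38 - 105*q (T(q, B) = (38 - 104*q) - q = 38 - 105*q)
Z(X, G) = -X + 2*(9 - X)/(17 + G) (Z(X, G) = 2*(9 - X)/(17 + G) - X = -X + 2*(9 - X)/(17 + G))
1/(Z(50, -12) + T(-196, -289)) = 1/((18 - 19*50 - 1*(-12)*50)/(17 - 12) + (38 - 105*(-196))) = 1/((18 - 950 + 600)/5 + (38 + 20580)) = 1/((⅕)*(-332) + 20618) = 1/(-332/5 + 20618) = 1/(102758/5) = 5/102758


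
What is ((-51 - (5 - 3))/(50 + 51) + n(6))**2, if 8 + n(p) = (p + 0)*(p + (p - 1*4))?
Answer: 15896169/10201 ≈ 1558.3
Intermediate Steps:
n(p) = -8 + p*(-4 + 2*p) (n(p) = -8 + (p + 0)*(p + (p - 1*4)) = -8 + p*(p + (p - 4)) = -8 + p*(p + (-4 + p)) = -8 + p*(-4 + 2*p))
((-51 - (5 - 3))/(50 + 51) + n(6))**2 = ((-51 - (5 - 3))/(50 + 51) + (-8 - 4*6 + 2*6**2))**2 = ((-51 - 1*2)/101 + (-8 - 24 + 2*36))**2 = ((-51 - 2)*(1/101) + (-8 - 24 + 72))**2 = (-53*1/101 + 40)**2 = (-53/101 + 40)**2 = (3987/101)**2 = 15896169/10201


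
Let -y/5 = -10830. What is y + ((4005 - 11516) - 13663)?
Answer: 32976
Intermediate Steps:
y = 54150 (y = -5*(-10830) = 54150)
y + ((4005 - 11516) - 13663) = 54150 + ((4005 - 11516) - 13663) = 54150 + (-7511 - 13663) = 54150 - 21174 = 32976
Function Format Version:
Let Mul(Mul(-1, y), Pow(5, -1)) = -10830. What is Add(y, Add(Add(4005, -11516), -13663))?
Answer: 32976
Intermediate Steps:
y = 54150 (y = Mul(-5, -10830) = 54150)
Add(y, Add(Add(4005, -11516), -13663)) = Add(54150, Add(Add(4005, -11516), -13663)) = Add(54150, Add(-7511, -13663)) = Add(54150, -21174) = 32976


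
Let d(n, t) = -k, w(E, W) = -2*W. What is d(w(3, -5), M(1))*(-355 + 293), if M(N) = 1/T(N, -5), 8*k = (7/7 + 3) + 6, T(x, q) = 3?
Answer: 155/2 ≈ 77.500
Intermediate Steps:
k = 5/4 (k = ((7/7 + 3) + 6)/8 = ((7*(⅐) + 3) + 6)/8 = ((1 + 3) + 6)/8 = (4 + 6)/8 = (⅛)*10 = 5/4 ≈ 1.2500)
M(N) = ⅓ (M(N) = 1/3 = ⅓)
d(n, t) = -5/4 (d(n, t) = -1*5/4 = -5/4)
d(w(3, -5), M(1))*(-355 + 293) = -5*(-355 + 293)/4 = -5/4*(-62) = 155/2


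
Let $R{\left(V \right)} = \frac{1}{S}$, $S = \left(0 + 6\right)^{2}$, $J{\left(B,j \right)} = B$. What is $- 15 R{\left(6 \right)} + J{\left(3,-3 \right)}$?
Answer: $\frac{31}{12} \approx 2.5833$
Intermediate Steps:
$S = 36$ ($S = 6^{2} = 36$)
$R{\left(V \right)} = \frac{1}{36}$
$- 15 R{\left(6 \right)} + J{\left(3,-3 \right)} = \left(-15\right) \frac{1}{36} + 3 = - \frac{5}{12} + 3 = \frac{31}{12}$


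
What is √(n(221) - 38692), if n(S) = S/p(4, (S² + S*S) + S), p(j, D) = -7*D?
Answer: I*√372070052193/3101 ≈ 196.7*I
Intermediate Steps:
n(S) = S/(-14*S² - 7*S) (n(S) = S/((-7*((S² + S*S) + S))) = S/((-7*((S² + S²) + S))) = S/((-7*(2*S² + S))) = S/((-7*(S + 2*S²))) = S/(-14*S² - 7*S))
√(n(221) - 38692) = √(-1/(7 + 14*221) - 38692) = √(-1/(7 + 3094) - 38692) = √(-1/3101 - 38692) = √(-119983893/3101) = I*√372070052193/3101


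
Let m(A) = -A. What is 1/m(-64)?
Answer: 1/64 ≈ 0.015625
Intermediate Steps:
1/m(-64) = 1/(-1*(-64)) = 1/64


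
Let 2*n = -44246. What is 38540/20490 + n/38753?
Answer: 104024035/79404897 ≈ 1.3100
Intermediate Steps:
n = -22123 (n = (½)*(-44246) = -22123)
38540/20490 + n/38753 = 38540/20490 - 22123/38753 = 38540*(1/20490) - 22123*1/38753 = 3854/2049 - 22123/38753 = 104024035/79404897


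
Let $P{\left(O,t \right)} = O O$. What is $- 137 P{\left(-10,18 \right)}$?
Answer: $-13700$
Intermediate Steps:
$P{\left(O,t \right)} = O^{2}$
$- 137 P{\left(-10,18 \right)} = - 137 \left(-10\right)^{2} = \left(-137\right) 100 = -13700$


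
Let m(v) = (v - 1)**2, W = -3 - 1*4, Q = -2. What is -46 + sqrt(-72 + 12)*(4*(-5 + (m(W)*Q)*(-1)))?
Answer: -46 + 984*I*sqrt(15) ≈ -46.0 + 3811.0*I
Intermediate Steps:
W = -7 (W = -3 - 4 = -7)
m(v) = (-1 + v)**2
-46 + sqrt(-72 + 12)*(4*(-5 + (m(W)*Q)*(-1))) = -46 + sqrt(-72 + 12)*(4*(-5 + ((-1 - 7)**2*(-2))*(-1))) = -46 + sqrt(-60)*(4*(-5 + ((-8)**2*(-2))*(-1))) = -46 + (2*I*sqrt(15))*(4*(-5 + (64*(-2))*(-1))) = -46 + (2*I*sqrt(15))*(4*(-5 - 128*(-1))) = -46 + (2*I*sqrt(15))*(4*(-5 + 128)) = -46 + (2*I*sqrt(15))*(4*123) = -46 + (2*I*sqrt(15))*492 = -46 + 984*I*sqrt(15)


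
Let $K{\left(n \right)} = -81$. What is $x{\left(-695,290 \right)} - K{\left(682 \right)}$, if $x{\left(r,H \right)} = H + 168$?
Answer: $539$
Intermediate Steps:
$x{\left(r,H \right)} = 168 + H$
$x{\left(-695,290 \right)} - K{\left(682 \right)} = \left(168 + 290\right) - -81 = 458 + 81 = 539$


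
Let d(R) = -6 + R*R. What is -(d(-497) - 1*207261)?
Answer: -39742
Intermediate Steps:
d(R) = -6 + R**2
-(d(-497) - 1*207261) = -((-6 + (-497)**2) - 1*207261) = -((-6 + 247009) - 207261) = -(247003 - 207261) = -1*39742 = -39742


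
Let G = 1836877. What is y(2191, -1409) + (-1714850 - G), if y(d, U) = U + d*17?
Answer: -3515889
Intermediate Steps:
y(d, U) = U + 17*d
y(2191, -1409) + (-1714850 - G) = (-1409 + 17*2191) + (-1714850 - 1*1836877) = (-1409 + 37247) + (-1714850 - 1836877) = 35838 - 3551727 = -3515889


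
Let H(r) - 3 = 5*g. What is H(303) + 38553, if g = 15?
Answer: 38631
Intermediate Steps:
H(r) = 78 (H(r) = 3 + 5*15 = 3 + 75 = 78)
H(303) + 38553 = 78 + 38553 = 38631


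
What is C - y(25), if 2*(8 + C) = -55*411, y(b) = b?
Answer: -22671/2 ≈ -11336.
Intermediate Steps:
C = -22621/2 (C = -8 + (-55*411)/2 = -8 + (½)*(-22605) = -8 - 22605/2 = -22621/2 ≈ -11311.)
C - y(25) = -22621/2 - 1*25 = -22621/2 - 25 = -22671/2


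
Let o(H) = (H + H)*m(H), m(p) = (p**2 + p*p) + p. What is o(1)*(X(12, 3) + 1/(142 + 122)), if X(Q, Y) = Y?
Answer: 793/44 ≈ 18.023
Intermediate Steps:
m(p) = p + 2*p**2 (m(p) = (p**2 + p**2) + p = 2*p**2 + p = p + 2*p**2)
o(H) = 2*H**2*(1 + 2*H) (o(H) = (H + H)*(H*(1 + 2*H)) = (2*H)*(H*(1 + 2*H)) = 2*H**2*(1 + 2*H))
o(1)*(X(12, 3) + 1/(142 + 122)) = (1**2*(2 + 4*1))*(3 + 1/(142 + 122)) = (1*(2 + 4))*(3 + 1/264) = (1*6)*(3 + 1/264) = 6*(793/264) = 793/44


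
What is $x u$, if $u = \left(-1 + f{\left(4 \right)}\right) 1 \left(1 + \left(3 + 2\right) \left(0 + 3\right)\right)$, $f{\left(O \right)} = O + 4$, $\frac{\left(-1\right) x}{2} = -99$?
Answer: $22176$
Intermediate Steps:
$x = 198$ ($x = \left(-2\right) \left(-99\right) = 198$)
$f{\left(O \right)} = 4 + O$
$u = 112$ ($u = \left(-1 + \left(4 + 4\right)\right) 1 \left(1 + \left(3 + 2\right) \left(0 + 3\right)\right) = \left(-1 + 8\right) 1 \left(1 + 5 \cdot 3\right) = 7 \cdot 1 \left(1 + 15\right) = 7 \cdot 16 = 112$)
$x u = 198 \cdot 112 = 22176$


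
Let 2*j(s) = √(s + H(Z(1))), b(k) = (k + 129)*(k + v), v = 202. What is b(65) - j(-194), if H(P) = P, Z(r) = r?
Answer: 51798 - I*√193/2 ≈ 51798.0 - 6.9462*I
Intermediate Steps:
b(k) = (129 + k)*(202 + k) (b(k) = (k + 129)*(k + 202) = (129 + k)*(202 + k))
j(s) = √(1 + s)/2 (j(s) = √(s + 1)/2 = √(1 + s)/2)
b(65) - j(-194) = (26058 + 65² + 331*65) - √(1 - 194)/2 = (26058 + 4225 + 21515) - √(-193)/2 = 51798 - I*√193/2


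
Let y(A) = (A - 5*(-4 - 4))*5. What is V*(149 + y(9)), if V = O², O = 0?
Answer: 0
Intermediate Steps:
y(A) = 200 + 5*A (y(A) = (A - 5*(-8))*5 = (A + 40)*5 = (40 + A)*5 = 200 + 5*A)
V = 0 (V = 0² = 0)
V*(149 + y(9)) = 0*(149 + (200 + 5*9)) = 0*(149 + (200 + 45)) = 0*(149 + 245) = 0*394 = 0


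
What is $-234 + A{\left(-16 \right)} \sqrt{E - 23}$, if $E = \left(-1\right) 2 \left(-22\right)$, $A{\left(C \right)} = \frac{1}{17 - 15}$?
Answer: $-234 + \frac{\sqrt{21}}{2} \approx -231.71$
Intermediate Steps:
$A{\left(C \right)} = \frac{1}{2}$
$E = 44$ ($E = \left(-2\right) \left(-22\right) = 44$)
$-234 + A{\left(-16 \right)} \sqrt{E - 23} = -234 + \frac{\sqrt{44 - 23}}{2} = -234 + \frac{\sqrt{21}}{2}$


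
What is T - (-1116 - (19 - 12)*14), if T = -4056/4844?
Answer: 1469140/1211 ≈ 1213.2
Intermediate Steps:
T = -1014/1211 (T = -4056*1/4844 = -1014/1211 ≈ -0.83732)
T - (-1116 - (19 - 12)*14) = -1014/1211 - (-1116 - (19 - 12)*14) = -1014/1211 - (-1116 - 7*14) = -1014/1211 - (-1116 - 1*98) = -1014/1211 - (-1116 - 98) = -1014/1211 - 1*(-1214) = -1014/1211 + 1214 = 1469140/1211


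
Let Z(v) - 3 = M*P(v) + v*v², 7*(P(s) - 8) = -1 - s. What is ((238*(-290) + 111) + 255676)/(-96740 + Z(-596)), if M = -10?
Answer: -186767/211806403 ≈ -0.00088178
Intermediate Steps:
P(s) = 55/7 - s/7 (P(s) = 8 + (-1 - s)/7 = 8 + (-⅐ - s/7) = 55/7 - s/7)
Z(v) = -529/7 + v³ + 10*v/7 (Z(v) = 3 + (-10*(55/7 - v/7) + v*v²) = 3 + ((-550/7 + 10*v/7) + v³) = 3 + (-550/7 + v³ + 10*v/7) = -529/7 + v³ + 10*v/7)
((238*(-290) + 111) + 255676)/(-96740 + Z(-596)) = ((238*(-290) + 111) + 255676)/(-96740 + (-529/7 + (-596)³ + (10/7)*(-596))) = ((-69020 + 111) + 255676)/(-96740 + (-529/7 - 211708736 - 5960/7)) = (-68909 + 255676)/(-96740 - 211709663) = 186767/(-211806403) = 186767*(-1/211806403) = -186767/211806403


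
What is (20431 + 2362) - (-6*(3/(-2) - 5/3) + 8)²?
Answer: 22064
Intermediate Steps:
(20431 + 2362) - (-6*(3/(-2) - 5/3) + 8)² = 22793 - (-6*(3*(-½) - 5*⅓) + 8)² = 22793 - (-6*(-3/2 - 5/3) + 8)² = 22793 - (-6*(-19/6) + 8)² = 22793 - (19 + 8)² = 22793 - 1*27² = 22793 - 1*729 = 22793 - 729 = 22064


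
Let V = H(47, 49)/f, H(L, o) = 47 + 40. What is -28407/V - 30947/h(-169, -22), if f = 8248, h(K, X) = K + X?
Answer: -14916262129/5539 ≈ -2.6930e+6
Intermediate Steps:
H(L, o) = 87
V = 87/8248 ≈ 0.010548
-28407/V - 30947/h(-169, -22) = -28407/87/8248 - 30947/(-169 - 22) = -28407*8248/87 - 30947/(-191) = -78100312/29 - 30947*(-1/191) = -78100312/29 + 30947/191 = -14916262129/5539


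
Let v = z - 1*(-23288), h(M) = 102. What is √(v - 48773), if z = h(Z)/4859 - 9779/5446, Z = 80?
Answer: I*√364223422424811374/3780302 ≈ 159.65*I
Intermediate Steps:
z = -6708667/3780302 (z = 102/4859 - 9779/5446 = 102*(1/4859) - 9779*1/5446 = 102/4859 - 1397/778 = -6708667/3780302 ≈ -1.7746)
v = 88028964309/3780302 (v = -6708667/3780302 - 1*(-23288) = -6708667/3780302 + 23288 = 88028964309/3780302 ≈ 23286.)
√(v - 48773) = √(88028964309/3780302 - 48773) = √(-96347705137/3780302) = I*√364223422424811374/3780302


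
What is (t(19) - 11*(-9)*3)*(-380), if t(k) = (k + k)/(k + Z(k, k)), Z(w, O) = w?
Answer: -113240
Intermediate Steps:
t(k) = 1 (t(k) = (k + k)/(k + k) = (2*k)/((2*k)) = (2*k)*(1/(2*k)) = 1)
(t(19) - 11*(-9)*3)*(-380) = (1 - 11*(-9)*3)*(-380) = (1 + 99*3)*(-380) = (1 + 297)*(-380) = 298*(-380) = -113240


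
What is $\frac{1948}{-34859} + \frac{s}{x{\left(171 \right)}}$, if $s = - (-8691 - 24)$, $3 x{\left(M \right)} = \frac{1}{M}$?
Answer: $\frac{155847440957}{34859} \approx 4.4708 \cdot 10^{6}$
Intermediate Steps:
$x{\left(M \right)} = \frac{1}{3 M}$
$s = 8715$ ($s = \left(-1\right) \left(-8715\right) = 8715$)
$\frac{1948}{-34859} + \frac{s}{x{\left(171 \right)}} = \frac{1948}{-34859} + \frac{8715}{\frac{1}{3} \cdot \frac{1}{171}} = 1948 \left(- \frac{1}{34859}\right) + \frac{8715}{\frac{1}{3} \cdot \frac{1}{171}} = - \frac{1948}{34859} + 8715 \frac{1}{\frac{1}{513}} = - \frac{1948}{34859} + 8715 \cdot 513 = - \frac{1948}{34859} + 4470795 = \frac{155847440957}{34859}$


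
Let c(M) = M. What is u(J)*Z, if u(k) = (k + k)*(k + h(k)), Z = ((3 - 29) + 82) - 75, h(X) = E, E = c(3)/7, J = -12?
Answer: -36936/7 ≈ -5276.6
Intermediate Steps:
E = 3/7 ≈ 0.42857
h(X) = 3/7
Z = -19 (Z = (-26 + 82) - 75 = 56 - 75 = -19)
u(k) = 2*k*(3/7 + k) (u(k) = (k + k)*(k + 3/7) = (2*k)*(3/7 + k) = 2*k*(3/7 + k))
u(J)*Z = ((2/7)*(-12)*(3 + 7*(-12)))*(-19) = ((2/7)*(-12)*(3 - 84))*(-19) = ((2/7)*(-12)*(-81))*(-19) = (1944/7)*(-19) = -36936/7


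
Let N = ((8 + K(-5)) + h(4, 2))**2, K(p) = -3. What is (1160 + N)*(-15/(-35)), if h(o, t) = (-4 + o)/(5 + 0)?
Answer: 3555/7 ≈ 507.86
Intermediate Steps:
h(o, t) = -4/5 + o/5 (h(o, t) = (-4 + o)/5 = (-4 + o)*(1/5) = -4/5 + o/5)
N = 25 (N = ((8 - 3) + (-4/5 + (1/5)*4))**2 = (5 + (-4/5 + 4/5))**2 = (5 + 0)**2 = 5**2 = 25)
(1160 + N)*(-15/(-35)) = (1160 + 25)*(-15/(-35)) = 1185*(-15*(-1/35)) = 1185*(3/7) = 3555/7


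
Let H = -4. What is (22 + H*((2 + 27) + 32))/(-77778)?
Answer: 37/12963 ≈ 0.0028543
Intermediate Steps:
(22 + H*((2 + 27) + 32))/(-77778) = (22 - 4*((2 + 27) + 32))/(-77778) = (22 - 4*(29 + 32))*(-1/77778) = (22 - 4*61)*(-1/77778) = (22 - 244)*(-1/77778) = -222*(-1/77778) = 37/12963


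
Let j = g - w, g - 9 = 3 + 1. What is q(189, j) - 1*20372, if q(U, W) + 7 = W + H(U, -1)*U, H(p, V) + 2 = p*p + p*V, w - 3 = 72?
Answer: 6694729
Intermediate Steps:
g = 13 (g = 9 + (3 + 1) = 9 + 4 = 13)
w = 75 (w = 3 + 72 = 75)
H(p, V) = -2 + p**2 + V*p (H(p, V) = -2 + (p*p + p*V) = -2 + (p**2 + V*p) = -2 + p**2 + V*p)
j = -62 (j = 13 - 1*75 = 13 - 75 = -62)
q(U, W) = -7 + W + U*(-2 + U**2 - U) (q(U, W) = -7 + (W + (-2 + U**2 - U)*U) = -7 + (W + U*(-2 + U**2 - U)) = -7 + W + U*(-2 + U**2 - U))
q(189, j) - 1*20372 = (-7 - 62 - 1*189*(2 + 189 - 1*189**2)) - 1*20372 = (-7 - 62 - 1*189*(2 + 189 - 1*35721)) - 20372 = (-7 - 62 - 1*189*(2 + 189 - 35721)) - 20372 = (-7 - 62 - 1*189*(-35530)) - 20372 = (-7 - 62 + 6715170) - 20372 = 6715101 - 20372 = 6694729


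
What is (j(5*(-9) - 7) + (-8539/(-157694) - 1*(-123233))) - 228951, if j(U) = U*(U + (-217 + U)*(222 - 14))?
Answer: 442566642599/157694 ≈ 2.8065e+6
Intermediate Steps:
j(U) = U*(-45136 + 209*U) (j(U) = U*(U + (-217 + U)*208) = U*(U + (-45136 + 208*U)) = U*(-45136 + 209*U))
(j(5*(-9) - 7) + (-8539/(-157694) - 1*(-123233))) - 228951 = ((5*(-9) - 7)*(-45136 + 209*(5*(-9) - 7)) + (-8539/(-157694) - 1*(-123233))) - 228951 = ((-45 - 7)*(-45136 + 209*(-45 - 7)) + (-8539*(-1/157694) + 123233)) - 228951 = (-52*(-45136 + 209*(-52)) + (8539/157694 + 123233)) - 228951 = (-52*(-45136 - 10868) + 19433113241/157694) - 228951 = (-52*(-56004) + 19433113241/157694) - 228951 = (2912208 + 19433113241/157694) - 228951 = 478670841593/157694 - 228951 = 442566642599/157694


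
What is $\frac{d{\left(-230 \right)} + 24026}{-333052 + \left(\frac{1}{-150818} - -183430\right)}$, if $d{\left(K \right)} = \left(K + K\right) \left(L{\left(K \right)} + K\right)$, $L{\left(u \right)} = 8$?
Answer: $- \frac{19025087428}{22565690797} \approx -0.8431$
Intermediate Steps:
$d{\left(K \right)} = 2 K \left(8 + K\right)$ ($d{\left(K \right)} = \left(K + K\right) \left(8 + K\right) = 2 K \left(8 + K\right)$)
$\frac{d{\left(-230 \right)} + 24026}{-333052 + \left(\frac{1}{-150818} - -183430\right)} = \frac{2 \left(-230\right) \left(8 - 230\right) + 24026}{-333052 + \left(\frac{1}{-150818} - -183430\right)} = \frac{2 \left(-230\right) \left(-222\right) + 24026}{-333052 + \left(- \frac{1}{150818} + 183430\right)} = \frac{102120 + 24026}{-333052 + \frac{27664545739}{150818}} = \frac{126146}{- \frac{22565690797}{150818}} = 126146 \left(- \frac{150818}{22565690797}\right) = - \frac{19025087428}{22565690797}$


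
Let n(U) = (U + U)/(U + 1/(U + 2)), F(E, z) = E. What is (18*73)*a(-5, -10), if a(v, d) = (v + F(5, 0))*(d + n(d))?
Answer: 0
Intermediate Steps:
n(U) = 2*U/(U + 1/(2 + U)) (n(U) = (2*U)/(U + 1/(2 + U)) = 2*U/(U + 1/(2 + U)))
a(v, d) = (5 + v)*(d + 2*d*(2 + d)/(1 + d**2 + 2*d)) (a(v, d) = (v + 5)*(d + 2*d*(2 + d)/(1 + d**2 + 2*d)) = (5 + v)*(d + 2*d*(2 + d)/(1 + d**2 + 2*d)))
(18*73)*a(-5, -10) = (18*73)*(-10*(20 + 10*(-10) + (5 - 5)*(1 + (-10)**2 + 2*(-10)) + 2*(-5)*(2 - 10))/(1 + (-10)**2 + 2*(-10))) = 1314*(-10*(20 - 100 + 0*(1 + 100 - 20) + 2*(-5)*(-8))/(1 + 100 - 20)) = 1314*(-10*(20 - 100 + 0*81 + 80)/81) = 1314*(-10*1/81*(20 - 100 + 0 + 80)) = 1314*(-10*1/81*0) = 1314*0 = 0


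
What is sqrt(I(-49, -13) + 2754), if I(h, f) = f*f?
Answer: sqrt(2923) ≈ 54.065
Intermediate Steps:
I(h, f) = f**2
sqrt(I(-49, -13) + 2754) = sqrt((-13)**2 + 2754) = sqrt(169 + 2754) = sqrt(2923)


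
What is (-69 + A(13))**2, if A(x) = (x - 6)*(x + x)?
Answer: 12769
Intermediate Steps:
A(x) = 2*x*(-6 + x) (A(x) = (-6 + x)*(2*x) = 2*x*(-6 + x))
(-69 + A(13))**2 = (-69 + 2*13*(-6 + 13))**2 = (-69 + 2*13*7)**2 = (-69 + 182)**2 = 113**2 = 12769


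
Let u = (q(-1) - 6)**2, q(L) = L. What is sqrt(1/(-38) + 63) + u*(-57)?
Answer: -2793 + sqrt(90934)/38 ≈ -2785.1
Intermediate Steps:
u = 49 (u = (-1 - 6)**2 = (-7)**2 = 49)
sqrt(1/(-38) + 63) + u*(-57) = sqrt(1/(-38) + 63) + 49*(-57) = sqrt(-1/38 + 63) - 2793 = sqrt(2393/38) - 2793 = sqrt(90934)/38 - 2793 = -2793 + sqrt(90934)/38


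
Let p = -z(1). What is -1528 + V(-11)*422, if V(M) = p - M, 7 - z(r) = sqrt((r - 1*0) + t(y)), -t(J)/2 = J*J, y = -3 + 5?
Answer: 160 + 422*I*sqrt(7) ≈ 160.0 + 1116.5*I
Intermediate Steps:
y = 2
t(J) = -2*J**2 (t(J) = -2*J*J = -2*J**2)
z(r) = 7 - sqrt(-8 + r) (z(r) = 7 - sqrt((r - 1*0) - 2*2**2) = 7 - sqrt((r + 0) - 2*4) = 7 - sqrt(r - 8) = 7 - sqrt(-8 + r))
p = -7 + I*sqrt(7) (p = -(7 - sqrt(-8 + 1)) = -(7 - sqrt(-7)) = -(7 - I*sqrt(7)) = -7 + I*sqrt(7) ≈ -7.0 + 2.6458*I)
V(M) = -7 - M + I*sqrt(7) (V(M) = (-7 + I*sqrt(7)) - M = -7 - M + I*sqrt(7))
-1528 + V(-11)*422 = -1528 + (-7 - 1*(-11) + I*sqrt(7))*422 = -1528 + (-7 + 11 + I*sqrt(7))*422 = -1528 + (4 + I*sqrt(7))*422 = -1528 + (1688 + 422*I*sqrt(7)) = 160 + 422*I*sqrt(7)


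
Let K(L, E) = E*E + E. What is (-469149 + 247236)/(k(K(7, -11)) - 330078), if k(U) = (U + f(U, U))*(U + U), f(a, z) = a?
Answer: 221913/281678 ≈ 0.78782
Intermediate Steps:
K(L, E) = E + E² (K(L, E) = E² + E = E + E²)
k(U) = 4*U² (k(U) = (U + U)*(U + U) = (2*U)*(2*U) = 4*U²)
(-469149 + 247236)/(k(K(7, -11)) - 330078) = (-469149 + 247236)/(4*(-11*(1 - 11))² - 330078) = -221913/(4*(-11*(-10))² - 330078) = -221913/(4*110² - 330078) = -221913/(4*12100 - 330078) = -221913/(48400 - 330078) = -221913/(-281678) = -221913*(-1/281678) = 221913/281678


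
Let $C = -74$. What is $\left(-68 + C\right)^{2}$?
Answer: $20164$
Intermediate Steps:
$\left(-68 + C\right)^{2} = \left(-68 - 74\right)^{2} = \left(-142\right)^{2} = 20164$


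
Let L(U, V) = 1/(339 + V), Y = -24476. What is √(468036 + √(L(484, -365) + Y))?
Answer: √(316392336 + 26*I*√16545802)/26 ≈ 684.13 + 0.11434*I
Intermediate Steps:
√(468036 + √(L(484, -365) + Y)) = √(468036 + √(1/(339 - 365) - 24476)) = √(468036 + √(1/(-26) - 24476)) = √(468036 + √(-1/26 - 24476)) = √(468036 + √(-636377/26)) = √(468036 + I*√16545802/26)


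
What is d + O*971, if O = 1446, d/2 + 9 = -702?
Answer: 1402644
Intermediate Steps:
d = -1422 (d = -18 + 2*(-702) = -18 - 1404 = -1422)
d + O*971 = -1422 + 1446*971 = -1422 + 1404066 = 1402644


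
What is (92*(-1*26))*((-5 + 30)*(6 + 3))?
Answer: -538200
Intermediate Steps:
(92*(-1*26))*((-5 + 30)*(6 + 3)) = (92*(-26))*(25*9) = -2392*225 = -538200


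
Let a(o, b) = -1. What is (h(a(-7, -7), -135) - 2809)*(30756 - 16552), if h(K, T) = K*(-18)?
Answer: -39643364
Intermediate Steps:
h(K, T) = -18*K
(h(a(-7, -7), -135) - 2809)*(30756 - 16552) = (-18*(-1) - 2809)*(30756 - 16552) = (18 - 2809)*14204 = -2791*14204 = -39643364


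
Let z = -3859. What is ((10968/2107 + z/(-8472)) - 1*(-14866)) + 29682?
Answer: 795305304001/17850504 ≈ 44554.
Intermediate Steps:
((10968/2107 + z/(-8472)) - 1*(-14866)) + 29682 = ((10968/2107 - 3859/(-8472)) - 1*(-14866)) + 29682 = ((10968*(1/2107) - 3859*(-1/8472)) + 14866) + 29682 = ((10968/2107 + 3859/8472) + 14866) + 29682 = (101051809/17850504 + 14866) + 29682 = 265466644273/17850504 + 29682 = 795305304001/17850504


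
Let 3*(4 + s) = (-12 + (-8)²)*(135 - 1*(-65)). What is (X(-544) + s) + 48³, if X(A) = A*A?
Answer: 1229972/3 ≈ 4.0999e+5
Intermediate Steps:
X(A) = A²
s = 10388/3 (s = -4 + ((-12 + (-8)²)*(135 - 1*(-65)))/3 = -4 + ((-12 + 64)*(135 + 65))/3 = -4 + (52*200)/3 = -4 + (⅓)*10400 = -4 + 10400/3 = 10388/3 ≈ 3462.7)
(X(-544) + s) + 48³ = ((-544)² + 10388/3) + 48³ = (295936 + 10388/3) + 110592 = 898196/3 + 110592 = 1229972/3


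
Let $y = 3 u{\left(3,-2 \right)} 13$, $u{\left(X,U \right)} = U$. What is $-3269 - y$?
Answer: $-3191$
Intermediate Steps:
$y = -78$ ($y = 3 \left(-2\right) 13 = \left(-6\right) 13 = -78$)
$-3269 - y = -3269 - -78 = -3269 + 78 = -3191$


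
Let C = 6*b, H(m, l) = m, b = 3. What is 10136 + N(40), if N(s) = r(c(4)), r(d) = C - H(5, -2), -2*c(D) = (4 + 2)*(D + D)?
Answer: 10149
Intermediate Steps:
c(D) = -6*D (c(D) = -(4 + 2)*(D + D)/2 = -3*2*D = -6*D)
C = 18 (C = 6*3 = 18)
r(d) = 13 (r(d) = 18 - 1*5 = 18 - 5 = 13)
N(s) = 13
10136 + N(40) = 10136 + 13 = 10149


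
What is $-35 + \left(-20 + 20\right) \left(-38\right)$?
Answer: $-35$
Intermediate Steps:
$-35 + \left(-20 + 20\right) \left(-38\right) = -35 + 0 \left(-38\right) = -35 + 0 = -35$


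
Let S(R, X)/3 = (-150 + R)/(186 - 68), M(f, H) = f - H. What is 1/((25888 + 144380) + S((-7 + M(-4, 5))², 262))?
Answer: 59/10045971 ≈ 5.8730e-6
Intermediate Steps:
S(R, X) = -225/59 + 3*R/118 (S(R, X) = 3*((-150 + R)/(186 - 68)) = 3*((-150 + R)/118) = 3*((-150 + R)*(1/118)) = 3*(-75/59 + R/118) = -225/59 + 3*R/118)
1/((25888 + 144380) + S((-7 + M(-4, 5))², 262)) = 1/((25888 + 144380) + (-225/59 + 3*(-7 + (-4 - 1*5))²/118)) = 1/(170268 + (-225/59 + 3*(-7 + (-4 - 5))²/118)) = 1/(170268 + (-225/59 + 3*(-7 - 9)²/118)) = 1/(170268 + (-225/59 + (3/118)*(-16)²)) = 1/(170268 + (-225/59 + (3/118)*256)) = 1/(170268 + (-225/59 + 384/59)) = 1/(170268 + 159/59) = 1/(10045971/59) = 59/10045971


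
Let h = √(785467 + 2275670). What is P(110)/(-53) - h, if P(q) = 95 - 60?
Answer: -35/53 - √3061137 ≈ -1750.3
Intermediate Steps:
P(q) = 35
h = √3061137 ≈ 1749.6
P(110)/(-53) - h = 35/(-53) - √3061137 = -1/53*35 - √3061137 = -35/53 - √3061137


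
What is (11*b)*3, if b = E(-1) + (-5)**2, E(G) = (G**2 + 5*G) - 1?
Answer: 660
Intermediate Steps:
E(G) = -1 + G**2 + 5*G
b = 20 (b = (-1 + (-1)**2 + 5*(-1)) + (-5)**2 = (-1 + 1 - 5) + 25 = -5 + 25 = 20)
(11*b)*3 = (11*20)*3 = 220*3 = 660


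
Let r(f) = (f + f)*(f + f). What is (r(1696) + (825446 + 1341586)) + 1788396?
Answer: 15461092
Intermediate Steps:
r(f) = 4*f² (r(f) = (2*f)*(2*f) = 4*f²)
(r(1696) + (825446 + 1341586)) + 1788396 = (4*1696² + (825446 + 1341586)) + 1788396 = (4*2876416 + 2167032) + 1788396 = (11505664 + 2167032) + 1788396 = 13672696 + 1788396 = 15461092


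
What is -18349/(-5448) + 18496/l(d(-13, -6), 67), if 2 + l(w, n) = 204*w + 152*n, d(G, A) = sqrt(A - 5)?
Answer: 81574983721/15758476200 - 314432*I*sqrt(11)/8677575 ≈ 5.1766 - 0.12018*I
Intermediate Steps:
d(G, A) = sqrt(-5 + A)
l(w, n) = -2 + 152*n + 204*w (l(w, n) = -2 + (204*w + 152*n) = -2 + (152*n + 204*w) = -2 + 152*n + 204*w)
-18349/(-5448) + 18496/l(d(-13, -6), 67) = -18349/(-5448) + 18496/(-2 + 152*67 + 204*sqrt(-5 - 6)) = -18349*(-1/5448) + 18496/(-2 + 10184 + 204*sqrt(-11)) = 18349/5448 + 18496/(-2 + 10184 + 204*(I*sqrt(11))) = 18349/5448 + 18496/(-2 + 10184 + 204*I*sqrt(11)) = 18349/5448 + 18496/(10182 + 204*I*sqrt(11))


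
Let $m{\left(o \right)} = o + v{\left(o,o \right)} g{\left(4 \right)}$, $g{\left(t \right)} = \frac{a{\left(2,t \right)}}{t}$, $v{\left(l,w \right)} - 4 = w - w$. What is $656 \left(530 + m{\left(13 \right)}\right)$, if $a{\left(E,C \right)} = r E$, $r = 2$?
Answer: $358832$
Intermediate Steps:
$v{\left(l,w \right)} = 4$ ($v{\left(l,w \right)} = 4 + \left(w - w\right) = 4 + 0 = 4$)
$a{\left(E,C \right)} = 2 E$
$g{\left(t \right)} = \frac{4}{t}$ ($g{\left(t \right)} = \frac{2 \cdot 2}{t} = \frac{4}{t}$)
$m{\left(o \right)} = 4 + o$ ($m{\left(o \right)} = o + 4 \cdot \frac{4}{4} = o + 4 \cdot 4 \cdot \frac{1}{4} = o + 4 \cdot 1 = o + 4 = 4 + o$)
$656 \left(530 + m{\left(13 \right)}\right) = 656 \left(530 + \left(4 + 13\right)\right) = 656 \left(530 + 17\right) = 656 \cdot 547 = 358832$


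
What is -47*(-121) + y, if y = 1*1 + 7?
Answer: 5695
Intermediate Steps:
y = 8 (y = 1 + 7 = 8)
-47*(-121) + y = -47*(-121) + 8 = 5687 + 8 = 5695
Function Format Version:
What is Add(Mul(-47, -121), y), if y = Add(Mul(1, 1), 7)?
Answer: 5695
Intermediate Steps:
y = 8 (y = Add(1, 7) = 8)
Add(Mul(-47, -121), y) = Add(Mul(-47, -121), 8) = Add(5687, 8) = 5695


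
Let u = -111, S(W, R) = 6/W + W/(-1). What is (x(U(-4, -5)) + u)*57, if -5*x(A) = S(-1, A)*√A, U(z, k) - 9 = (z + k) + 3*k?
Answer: -6327 + 57*I*√15 ≈ -6327.0 + 220.76*I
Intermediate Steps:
S(W, R) = -W + 6/W (S(W, R) = 6/W + W*(-1) = 6/W - W = -W + 6/W)
U(z, k) = 9 + z + 4*k (U(z, k) = 9 + ((z + k) + 3*k) = 9 + ((k + z) + 3*k) = 9 + (z + 4*k) = 9 + z + 4*k)
x(A) = √A (x(A) = -(-1*(-1) + 6/(-1))*√A/5 = -(1 + 6*(-1))*√A/5 = -(1 - 6)*√A/5 = -(-1)*√A = √A)
(x(U(-4, -5)) + u)*57 = (√(9 - 4 + 4*(-5)) - 111)*57 = (√(9 - 4 - 20) - 111)*57 = (√(-15) - 111)*57 = (I*√15 - 111)*57 = (-111 + I*√15)*57 = -6327 + 57*I*√15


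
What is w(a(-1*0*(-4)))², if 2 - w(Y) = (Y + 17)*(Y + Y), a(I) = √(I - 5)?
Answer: -5636 - 816*I*√5 ≈ -5636.0 - 1824.6*I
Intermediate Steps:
a(I) = √(-5 + I)
w(Y) = 2 - 2*Y*(17 + Y) (w(Y) = 2 - (Y + 17)*(Y + Y) = 2 - (17 + Y)*2*Y = 2 - 2*Y*(17 + Y))
w(a(-1*0*(-4)))² = (2 - 34*√(-5 - 1*0*(-4)) - 2*(√(-5 - 1*0*(-4)))²)² = (2 - 34*√(-5 + 0*(-4)) - 2*(√(-5 + 0*(-4)))²)² = (2 - 34*√(-5 + 0) - 2*(√(-5 + 0))²)² = (2 - 34*I*√5 - 2*(√(-5))²)² = (2 - 34*I*√5 - 2*(I*√5)²)² = (2 - 34*I*√5 - 2*(-5))² = (2 - 34*I*√5 + 10)² = (12 - 34*I*√5)²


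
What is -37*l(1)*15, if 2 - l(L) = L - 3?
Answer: -2220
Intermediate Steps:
l(L) = 5 - L (l(L) = 2 - (L - 3) = 2 - (-3 + L) = 2 + (3 - L) = 5 - L)
-37*l(1)*15 = -37*(5 - 1*1)*15 = -37*(5 - 1)*15 = -37*4*15 = -148*15 = -2220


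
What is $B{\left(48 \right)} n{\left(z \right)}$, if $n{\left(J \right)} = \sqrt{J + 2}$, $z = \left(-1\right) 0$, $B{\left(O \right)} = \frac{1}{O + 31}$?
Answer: $\frac{\sqrt{2}}{79} \approx 0.017901$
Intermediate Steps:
$B{\left(O \right)} = \frac{1}{31 + O}$
$z = 0$
$n{\left(J \right)} = \sqrt{2 + J}$
$B{\left(48 \right)} n{\left(z \right)} = \frac{\sqrt{2 + 0}}{31 + 48} = \frac{\sqrt{2}}{79}$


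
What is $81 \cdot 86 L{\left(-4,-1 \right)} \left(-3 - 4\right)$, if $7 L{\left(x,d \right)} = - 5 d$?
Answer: $-34830$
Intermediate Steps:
$L{\left(x,d \right)} = - \frac{5 d}{7}$ ($L{\left(x,d \right)} = \frac{\left(-5\right) d}{7} = - \frac{5 d}{7}$)
$81 \cdot 86 L{\left(-4,-1 \right)} \left(-3 - 4\right) = 81 \cdot 86 \left(- \frac{5}{7}\right) \left(-1\right) \left(-3 - 4\right) = 6966 \cdot \frac{5}{7} \left(-7\right) = 6966 \left(-5\right) = -34830$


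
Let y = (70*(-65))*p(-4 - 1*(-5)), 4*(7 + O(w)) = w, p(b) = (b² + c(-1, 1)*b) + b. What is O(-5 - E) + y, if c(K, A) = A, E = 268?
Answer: -54901/4 ≈ -13725.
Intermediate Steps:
p(b) = b² + 2*b (p(b) = (b² + 1*b) + b = (b² + b) + b = (b + b²) + b = b² + 2*b)
O(w) = -7 + w/4
y = -13650 (y = (70*(-65))*((-4 - 1*(-5))*(2 + (-4 - 1*(-5)))) = -4550*(-4 + 5)*(2 + (-4 + 5)) = -4550*(2 + 1) = -4550*3 = -13650)
O(-5 - E) + y = (-7 + (-5 - 1*268)/4) - 13650 = (-7 + (-5 - 268)/4) - 13650 = (-7 + (¼)*(-273)) - 13650 = (-7 - 273/4) - 13650 = -301/4 - 13650 = -54901/4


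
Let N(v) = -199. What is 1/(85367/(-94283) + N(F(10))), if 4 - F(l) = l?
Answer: -94283/18847684 ≈ -0.0050024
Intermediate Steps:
F(l) = 4 - l
1/(85367/(-94283) + N(F(10))) = 1/(85367/(-94283) - 199) = 1/(85367*(-1/94283) - 199) = 1/(-85367/94283 - 199) = 1/(-18847684/94283) = -94283/18847684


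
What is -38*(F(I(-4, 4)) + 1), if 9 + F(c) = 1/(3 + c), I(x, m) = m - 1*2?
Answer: 1482/5 ≈ 296.40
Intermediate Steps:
I(x, m) = -2 + m (I(x, m) = m - 2 = -2 + m)
F(c) = -9 + 1/(3 + c)
-38*(F(I(-4, 4)) + 1) = -38*((-26 - 9*(-2 + 4))/(3 + (-2 + 4)) + 1) = -38*((-26 - 9*2)/(3 + 2) + 1) = -38*((-26 - 18)/5 + 1) = -38*((1/5)*(-44) + 1) = -38*(-44/5 + 1) = -38*(-39/5) = 1482/5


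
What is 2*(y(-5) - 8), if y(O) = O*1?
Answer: -26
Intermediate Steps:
y(O) = O
2*(y(-5) - 8) = 2*(-5 - 8) = 2*(-13) = -26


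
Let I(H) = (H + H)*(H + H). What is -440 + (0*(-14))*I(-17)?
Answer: -440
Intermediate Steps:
I(H) = 4*H**2 (I(H) = (2*H)*(2*H) = 4*H**2)
-440 + (0*(-14))*I(-17) = -440 + (0*(-14))*(4*(-17)**2) = -440 + 0*(4*289) = -440 + 0*1156 = -440 + 0 = -440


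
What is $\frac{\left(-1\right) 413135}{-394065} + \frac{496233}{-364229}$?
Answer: $- \frac{9014461846}{28705980177} \approx -0.31403$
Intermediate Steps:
$\frac{\left(-1\right) 413135}{-394065} + \frac{496233}{-364229} = \left(-413135\right) \left(- \frac{1}{394065}\right) + 496233 \left(- \frac{1}{364229}\right) = \frac{82627}{78813} - \frac{496233}{364229} = - \frac{9014461846}{28705980177}$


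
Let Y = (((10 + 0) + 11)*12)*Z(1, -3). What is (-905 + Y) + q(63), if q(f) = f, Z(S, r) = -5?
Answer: -2102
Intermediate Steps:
Y = -1260 (Y = (((10 + 0) + 11)*12)*(-5) = ((10 + 11)*12)*(-5) = (21*12)*(-5) = 252*(-5) = -1260)
(-905 + Y) + q(63) = (-905 - 1260) + 63 = -2165 + 63 = -2102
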